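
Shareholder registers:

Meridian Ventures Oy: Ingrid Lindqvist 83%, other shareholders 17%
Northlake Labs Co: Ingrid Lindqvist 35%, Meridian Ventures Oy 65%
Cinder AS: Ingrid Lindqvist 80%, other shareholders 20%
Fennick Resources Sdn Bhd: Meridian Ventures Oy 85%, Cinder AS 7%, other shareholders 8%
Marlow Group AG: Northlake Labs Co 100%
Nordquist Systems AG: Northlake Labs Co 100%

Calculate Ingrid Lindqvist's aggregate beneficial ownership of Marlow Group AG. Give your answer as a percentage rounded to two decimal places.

88.95%

Ingrid reaches Marlow along 2 paths.
Via Northlake: 35% × 100% = 35%.
Via Meridian → Northlake: 83% × 65% × 100% = 53.95%.
Total: 35% + 53.95% = 88.95%.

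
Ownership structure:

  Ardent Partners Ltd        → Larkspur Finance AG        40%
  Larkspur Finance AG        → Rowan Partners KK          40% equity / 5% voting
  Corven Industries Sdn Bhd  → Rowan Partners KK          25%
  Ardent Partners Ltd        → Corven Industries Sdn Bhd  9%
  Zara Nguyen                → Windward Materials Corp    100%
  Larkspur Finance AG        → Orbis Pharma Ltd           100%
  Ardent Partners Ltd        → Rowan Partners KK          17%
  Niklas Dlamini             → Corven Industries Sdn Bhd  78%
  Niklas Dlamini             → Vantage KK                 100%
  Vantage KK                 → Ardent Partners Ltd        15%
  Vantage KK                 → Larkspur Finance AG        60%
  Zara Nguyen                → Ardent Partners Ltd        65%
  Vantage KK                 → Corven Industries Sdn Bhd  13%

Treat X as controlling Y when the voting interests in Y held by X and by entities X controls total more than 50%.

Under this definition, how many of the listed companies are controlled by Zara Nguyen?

Zara holds 65% of Ardent, so Zara controls Ardent.
Zara holds 100% of Windward, so Zara controls Windward.
No other company's threshold is met.
Zara controls 2 companies.

2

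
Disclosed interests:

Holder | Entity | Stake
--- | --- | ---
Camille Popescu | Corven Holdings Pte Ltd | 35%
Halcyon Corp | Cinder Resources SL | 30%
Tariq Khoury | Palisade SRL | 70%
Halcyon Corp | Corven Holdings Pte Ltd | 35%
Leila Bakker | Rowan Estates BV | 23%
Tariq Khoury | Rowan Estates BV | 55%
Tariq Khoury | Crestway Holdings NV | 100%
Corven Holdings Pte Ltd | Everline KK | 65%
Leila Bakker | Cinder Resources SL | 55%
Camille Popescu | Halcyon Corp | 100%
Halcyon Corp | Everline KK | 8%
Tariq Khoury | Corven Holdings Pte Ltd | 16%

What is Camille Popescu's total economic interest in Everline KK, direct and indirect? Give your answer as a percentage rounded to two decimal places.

53.50%

Camille reaches Everline along 3 paths.
Via Halcyon: 100% × 8% = 8%.
Via Corven: 35% × 65% = 22.75%.
Via Halcyon → Corven: 100% × 35% × 65% = 22.75%.
Total: 8% + 22.75% + 22.75% = 53.5%.
Rounded: 53.50%.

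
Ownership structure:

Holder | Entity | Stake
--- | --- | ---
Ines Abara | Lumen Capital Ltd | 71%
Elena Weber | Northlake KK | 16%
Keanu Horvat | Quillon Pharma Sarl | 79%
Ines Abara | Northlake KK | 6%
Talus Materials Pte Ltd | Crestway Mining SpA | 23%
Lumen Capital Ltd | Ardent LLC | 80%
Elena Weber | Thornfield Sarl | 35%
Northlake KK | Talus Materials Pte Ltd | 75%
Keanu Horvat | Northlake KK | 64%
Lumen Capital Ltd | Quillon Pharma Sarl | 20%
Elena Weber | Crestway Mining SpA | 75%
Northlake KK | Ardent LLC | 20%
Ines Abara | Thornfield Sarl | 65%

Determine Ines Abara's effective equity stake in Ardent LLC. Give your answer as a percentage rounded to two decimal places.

58.00%

Ines reaches Ardent along 2 paths.
Via Northlake: 6% × 20% = 1.2%.
Via Lumen: 71% × 80% = 56.8%.
Total: 1.2% + 56.8% = 58%.
Rounded: 58.00%.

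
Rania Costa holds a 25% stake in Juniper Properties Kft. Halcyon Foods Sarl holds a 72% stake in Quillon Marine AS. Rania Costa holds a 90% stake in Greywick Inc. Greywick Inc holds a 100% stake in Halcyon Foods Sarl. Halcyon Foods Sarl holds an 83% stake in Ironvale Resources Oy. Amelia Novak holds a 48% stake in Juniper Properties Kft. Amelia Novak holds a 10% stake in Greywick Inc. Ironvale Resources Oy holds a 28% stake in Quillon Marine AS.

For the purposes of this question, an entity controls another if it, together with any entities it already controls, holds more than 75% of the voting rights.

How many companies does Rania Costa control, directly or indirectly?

4

Rania holds 90% of Greywick, so Rania controls Greywick.
Greywick holds 100% of Halcyon, so Rania controls Halcyon.
Halcyon holds 83% of Ironvale, so Rania controls Ironvale.
Ironvale and Halcyon together hold 28% + 72% = 100% of Quillon, so Rania controls Quillon.
No other company's threshold is met.
Rania controls 4 companies.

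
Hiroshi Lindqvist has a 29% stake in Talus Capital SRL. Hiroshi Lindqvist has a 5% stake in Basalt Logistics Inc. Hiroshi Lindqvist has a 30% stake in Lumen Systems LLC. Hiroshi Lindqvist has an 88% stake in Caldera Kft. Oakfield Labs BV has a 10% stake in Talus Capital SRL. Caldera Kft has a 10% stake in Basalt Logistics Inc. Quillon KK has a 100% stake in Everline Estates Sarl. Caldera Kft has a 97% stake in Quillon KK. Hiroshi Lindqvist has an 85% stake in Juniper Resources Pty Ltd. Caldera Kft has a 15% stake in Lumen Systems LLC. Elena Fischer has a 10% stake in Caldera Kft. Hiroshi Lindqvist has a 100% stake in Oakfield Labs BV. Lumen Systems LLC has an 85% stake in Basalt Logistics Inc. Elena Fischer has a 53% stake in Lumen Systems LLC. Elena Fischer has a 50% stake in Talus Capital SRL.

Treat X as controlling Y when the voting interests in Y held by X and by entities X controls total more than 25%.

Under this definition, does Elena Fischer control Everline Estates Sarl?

Elena holds 53% of Lumen, so Elena controls Lumen.
Elena holds 50% of Talus, so Elena controls Talus.
Lumen holds 85% of Basalt, so Elena controls Basalt.
Neither Elena nor any entity Elena controls holds any voting interest in Everline.
So Elena does not control Everline.

No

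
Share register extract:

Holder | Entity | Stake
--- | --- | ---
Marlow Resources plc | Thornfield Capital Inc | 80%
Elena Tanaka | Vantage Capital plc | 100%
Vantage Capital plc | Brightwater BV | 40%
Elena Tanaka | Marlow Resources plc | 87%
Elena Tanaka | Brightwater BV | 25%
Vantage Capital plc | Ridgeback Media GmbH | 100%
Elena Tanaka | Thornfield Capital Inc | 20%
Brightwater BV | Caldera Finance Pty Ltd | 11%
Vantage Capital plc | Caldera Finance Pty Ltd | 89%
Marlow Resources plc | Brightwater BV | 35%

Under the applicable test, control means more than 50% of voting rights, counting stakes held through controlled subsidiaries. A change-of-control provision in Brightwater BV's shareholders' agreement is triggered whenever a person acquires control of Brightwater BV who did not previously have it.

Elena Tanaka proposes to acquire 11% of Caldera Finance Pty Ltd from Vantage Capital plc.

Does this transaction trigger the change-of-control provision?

No

The purchase adds only to Elena's holdings (Vantage's stake shrinks), so Elena is the only person who could newly come to control Brightwater.
Elena holds 100% of Vantage, so Elena controls Vantage.
Elena holds 87% of Marlow, so Elena controls Marlow.
Elena and Vantage and Marlow together hold 25% + 40% + 35% = 100% of Brightwater, so Elena controls Brightwater.
So Elena already controls Brightwater before the transaction.
After the purchase, Elena holds 11% of Caldera directly, and Vantage's stake falls to 78%.
Elena controlled Brightwater already, so this is not a new person acquiring control; every other person's position is unchanged or reduced.
No new person acquires control, so the clause is not triggered.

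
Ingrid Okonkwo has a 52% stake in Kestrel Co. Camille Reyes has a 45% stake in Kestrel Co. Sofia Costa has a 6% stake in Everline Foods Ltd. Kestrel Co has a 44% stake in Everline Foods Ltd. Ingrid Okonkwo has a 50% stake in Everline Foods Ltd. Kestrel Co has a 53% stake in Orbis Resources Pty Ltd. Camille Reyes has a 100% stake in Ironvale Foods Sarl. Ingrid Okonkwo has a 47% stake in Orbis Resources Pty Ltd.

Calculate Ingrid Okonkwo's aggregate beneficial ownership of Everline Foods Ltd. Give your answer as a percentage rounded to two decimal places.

Ingrid reaches Everline along 2 paths.
Via Kestrel: 52% × 44% = 22.88%.
Direct stake: 50% = 50%.
Total: 22.88% + 50% = 72.88%.

72.88%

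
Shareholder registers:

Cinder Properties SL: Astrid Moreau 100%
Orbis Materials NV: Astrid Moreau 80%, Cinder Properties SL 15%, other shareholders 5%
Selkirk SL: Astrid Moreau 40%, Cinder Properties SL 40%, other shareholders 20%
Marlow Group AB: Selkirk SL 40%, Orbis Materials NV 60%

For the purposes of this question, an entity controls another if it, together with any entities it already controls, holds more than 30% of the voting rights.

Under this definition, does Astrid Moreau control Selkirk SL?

Astrid holds 100% of Cinder, so Astrid controls Cinder.
Astrid and Cinder together hold 40% + 40% = 80% of Selkirk, so Astrid controls Selkirk.

Yes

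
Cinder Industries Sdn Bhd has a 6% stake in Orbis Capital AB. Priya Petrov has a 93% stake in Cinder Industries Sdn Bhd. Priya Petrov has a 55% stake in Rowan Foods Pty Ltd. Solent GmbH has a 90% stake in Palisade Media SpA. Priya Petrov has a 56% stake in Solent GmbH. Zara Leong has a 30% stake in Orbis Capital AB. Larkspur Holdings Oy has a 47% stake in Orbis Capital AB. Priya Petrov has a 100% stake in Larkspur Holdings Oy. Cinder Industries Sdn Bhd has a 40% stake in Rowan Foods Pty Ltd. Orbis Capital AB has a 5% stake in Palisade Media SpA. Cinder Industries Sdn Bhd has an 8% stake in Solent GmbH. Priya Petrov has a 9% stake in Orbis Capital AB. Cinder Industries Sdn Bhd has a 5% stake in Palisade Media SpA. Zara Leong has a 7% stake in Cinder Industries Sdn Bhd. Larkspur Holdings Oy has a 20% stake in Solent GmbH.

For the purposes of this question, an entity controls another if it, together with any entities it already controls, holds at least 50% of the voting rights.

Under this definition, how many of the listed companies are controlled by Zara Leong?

0

Zara's largest direct stake is 30% in Orbis, which does not meet the threshold.
Zara controls 0 companies.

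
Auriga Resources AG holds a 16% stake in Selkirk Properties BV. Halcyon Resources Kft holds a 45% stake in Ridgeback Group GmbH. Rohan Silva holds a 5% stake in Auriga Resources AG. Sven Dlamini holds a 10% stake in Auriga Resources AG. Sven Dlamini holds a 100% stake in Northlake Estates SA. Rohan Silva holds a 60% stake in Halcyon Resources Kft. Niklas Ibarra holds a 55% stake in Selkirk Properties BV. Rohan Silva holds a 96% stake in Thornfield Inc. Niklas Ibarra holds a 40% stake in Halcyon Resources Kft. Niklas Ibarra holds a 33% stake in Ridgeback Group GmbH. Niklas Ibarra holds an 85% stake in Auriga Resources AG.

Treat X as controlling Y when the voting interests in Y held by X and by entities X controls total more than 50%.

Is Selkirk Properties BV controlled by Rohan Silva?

No

Rohan holds 96% of Thornfield, so Rohan controls Thornfield.
Rohan holds 60% of Halcyon, so Rohan controls Halcyon.
Neither Rohan nor any entity Rohan controls holds any voting interest in Selkirk.
So Rohan does not control Selkirk.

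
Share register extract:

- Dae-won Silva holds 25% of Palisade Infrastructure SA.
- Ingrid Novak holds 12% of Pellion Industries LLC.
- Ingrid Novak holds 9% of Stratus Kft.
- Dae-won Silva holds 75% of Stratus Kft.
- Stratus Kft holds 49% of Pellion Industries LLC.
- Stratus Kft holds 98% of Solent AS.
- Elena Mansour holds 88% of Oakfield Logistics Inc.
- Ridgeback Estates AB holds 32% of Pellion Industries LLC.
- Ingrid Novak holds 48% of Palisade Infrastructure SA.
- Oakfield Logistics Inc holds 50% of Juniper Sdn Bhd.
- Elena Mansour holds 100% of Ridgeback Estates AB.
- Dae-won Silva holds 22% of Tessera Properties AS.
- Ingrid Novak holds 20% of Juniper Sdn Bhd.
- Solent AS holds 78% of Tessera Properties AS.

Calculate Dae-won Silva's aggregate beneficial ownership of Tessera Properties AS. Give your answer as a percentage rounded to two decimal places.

Dae-won reaches Tessera along 2 paths.
Direct stake: 22% = 22%.
Via Stratus → Solent: 75% × 98% × 78% = 57.33%.
Total: 22% + 57.33% = 79.33%.

79.33%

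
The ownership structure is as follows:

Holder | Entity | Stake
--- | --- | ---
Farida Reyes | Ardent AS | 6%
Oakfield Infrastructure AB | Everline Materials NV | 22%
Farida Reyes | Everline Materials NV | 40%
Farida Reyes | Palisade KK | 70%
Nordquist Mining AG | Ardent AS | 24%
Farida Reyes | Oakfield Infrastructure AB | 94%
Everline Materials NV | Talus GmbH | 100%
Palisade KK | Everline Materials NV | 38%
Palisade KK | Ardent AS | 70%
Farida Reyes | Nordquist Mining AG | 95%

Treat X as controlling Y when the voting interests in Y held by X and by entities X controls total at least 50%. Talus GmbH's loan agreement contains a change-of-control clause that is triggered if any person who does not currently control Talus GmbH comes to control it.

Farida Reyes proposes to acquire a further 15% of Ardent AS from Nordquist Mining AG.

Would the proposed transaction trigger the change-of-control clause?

No

The purchase adds only to Farida's holdings (Nordquist's stake shrinks), so Farida is the only person who could newly come to control Talus.
Farida holds 70% of Palisade, so Farida controls Palisade.
Farida holds 94% of Oakfield, so Farida controls Oakfield.
Farida and Palisade and Oakfield together hold 40% + 38% + 22% = 100% of Everline, so Farida controls Everline.
Everline holds 100% of Talus, so Farida controls Talus.
So Farida already controls Talus before the transaction.
After the purchase, Farida's direct stake in Ardent rises to 6% + 15% = 21%, and Nordquist's stake falls to 9%.
Farida controlled Talus already, so this is not a new person acquiring control; every other person's position is unchanged or reduced.
No new person acquires control, so the clause is not triggered.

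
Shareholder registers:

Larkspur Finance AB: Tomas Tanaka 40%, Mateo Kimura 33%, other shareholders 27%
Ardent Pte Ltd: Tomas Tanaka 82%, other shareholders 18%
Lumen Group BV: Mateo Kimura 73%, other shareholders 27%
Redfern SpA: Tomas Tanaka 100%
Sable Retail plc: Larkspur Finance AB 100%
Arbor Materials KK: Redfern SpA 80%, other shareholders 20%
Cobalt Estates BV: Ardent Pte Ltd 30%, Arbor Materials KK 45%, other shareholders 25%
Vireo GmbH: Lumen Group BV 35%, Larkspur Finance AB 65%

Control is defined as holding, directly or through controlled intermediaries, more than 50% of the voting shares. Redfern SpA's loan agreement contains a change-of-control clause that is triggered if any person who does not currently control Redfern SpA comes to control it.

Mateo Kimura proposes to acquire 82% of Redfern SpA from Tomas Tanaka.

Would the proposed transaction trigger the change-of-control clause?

The purchase adds only to Mateo's holdings (Tomas's stake shrinks), so Mateo is the only person who could newly come to control Redfern.
Mateo holds 73% of Lumen, so Mateo controls Lumen.
Neither Mateo nor any entity Mateo controls holds any voting interest in Redfern.
So before the transaction, Mateo does not control Redfern.
After the purchase, Mateo holds 82% of Redfern directly, and Tomas's stake falls to 18%.
Mateo holds 82% of Redfern, so Mateo controls Redfern.
Mateo did not control Redfern before and does after, so the clause is triggered.

Yes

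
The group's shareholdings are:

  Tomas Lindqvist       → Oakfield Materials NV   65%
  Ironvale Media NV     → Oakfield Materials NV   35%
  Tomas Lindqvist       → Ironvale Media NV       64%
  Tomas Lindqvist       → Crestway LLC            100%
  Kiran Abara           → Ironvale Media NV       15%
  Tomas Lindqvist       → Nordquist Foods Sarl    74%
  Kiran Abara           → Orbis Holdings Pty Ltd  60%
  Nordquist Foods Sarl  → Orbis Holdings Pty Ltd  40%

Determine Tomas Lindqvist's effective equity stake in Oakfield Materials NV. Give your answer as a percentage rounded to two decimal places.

Tomas reaches Oakfield along 2 paths.
Via Ironvale: 64% × 35% = 22.4%.
Direct stake: 65% = 65%.
Total: 22.4% + 65% = 87.4%.
Rounded: 87.40%.

87.40%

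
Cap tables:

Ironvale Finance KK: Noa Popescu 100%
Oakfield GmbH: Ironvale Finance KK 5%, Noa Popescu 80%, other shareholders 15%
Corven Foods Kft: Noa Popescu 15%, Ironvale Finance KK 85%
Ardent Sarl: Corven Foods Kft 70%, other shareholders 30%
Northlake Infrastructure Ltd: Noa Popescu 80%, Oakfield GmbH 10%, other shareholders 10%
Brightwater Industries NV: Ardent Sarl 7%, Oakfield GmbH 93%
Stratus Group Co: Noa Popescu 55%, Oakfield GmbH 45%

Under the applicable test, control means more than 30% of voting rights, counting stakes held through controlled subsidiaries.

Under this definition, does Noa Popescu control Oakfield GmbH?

Yes

Noa holds 100% of Ironvale, so Noa controls Ironvale.
Ironvale and Noa together hold 5% + 80% = 85% of Oakfield, so Noa controls Oakfield.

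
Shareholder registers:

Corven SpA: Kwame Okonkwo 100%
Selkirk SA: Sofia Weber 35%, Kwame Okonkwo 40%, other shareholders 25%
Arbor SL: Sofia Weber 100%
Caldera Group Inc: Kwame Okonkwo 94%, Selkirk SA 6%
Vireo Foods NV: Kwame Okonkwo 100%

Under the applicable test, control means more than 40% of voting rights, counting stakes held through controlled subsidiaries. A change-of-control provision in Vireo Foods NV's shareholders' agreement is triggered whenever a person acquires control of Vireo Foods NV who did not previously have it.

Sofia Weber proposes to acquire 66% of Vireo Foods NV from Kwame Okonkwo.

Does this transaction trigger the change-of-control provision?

Yes

The purchase adds only to Sofia's holdings (Kwame's stake shrinks), so Sofia is the only person who could newly come to control Vireo.
Sofia holds 100% of Arbor, so Sofia controls Arbor.
Neither Sofia nor any entity Sofia controls holds any voting interest in Vireo.
So before the transaction, Sofia does not control Vireo.
After the purchase, Sofia holds 66% of Vireo directly, and Kwame's stake falls to 34%.
Sofia holds 66% of Vireo, so Sofia controls Vireo.
Sofia did not control Vireo before and does after, so the clause is triggered.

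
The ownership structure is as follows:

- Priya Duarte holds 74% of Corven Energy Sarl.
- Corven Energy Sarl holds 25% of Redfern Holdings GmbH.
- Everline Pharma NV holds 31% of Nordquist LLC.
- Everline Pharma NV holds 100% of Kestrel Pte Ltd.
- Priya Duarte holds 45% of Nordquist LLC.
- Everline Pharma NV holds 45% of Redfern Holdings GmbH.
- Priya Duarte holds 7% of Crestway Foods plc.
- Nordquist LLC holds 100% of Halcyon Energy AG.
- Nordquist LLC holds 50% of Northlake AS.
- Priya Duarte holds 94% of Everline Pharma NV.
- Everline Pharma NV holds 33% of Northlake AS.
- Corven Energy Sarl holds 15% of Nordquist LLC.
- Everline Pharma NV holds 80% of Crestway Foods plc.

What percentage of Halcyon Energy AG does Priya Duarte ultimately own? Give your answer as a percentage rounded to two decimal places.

Priya reaches Halcyon along 3 paths.
Via Everline → Nordquist: 94% × 31% × 100% = 29.14%.
Via Corven → Nordquist: 74% × 15% × 100% = 11.1%.
Via Nordquist: 45% × 100% = 45%.
Total: 29.14% + 11.1% + 45% = 85.24%.

85.24%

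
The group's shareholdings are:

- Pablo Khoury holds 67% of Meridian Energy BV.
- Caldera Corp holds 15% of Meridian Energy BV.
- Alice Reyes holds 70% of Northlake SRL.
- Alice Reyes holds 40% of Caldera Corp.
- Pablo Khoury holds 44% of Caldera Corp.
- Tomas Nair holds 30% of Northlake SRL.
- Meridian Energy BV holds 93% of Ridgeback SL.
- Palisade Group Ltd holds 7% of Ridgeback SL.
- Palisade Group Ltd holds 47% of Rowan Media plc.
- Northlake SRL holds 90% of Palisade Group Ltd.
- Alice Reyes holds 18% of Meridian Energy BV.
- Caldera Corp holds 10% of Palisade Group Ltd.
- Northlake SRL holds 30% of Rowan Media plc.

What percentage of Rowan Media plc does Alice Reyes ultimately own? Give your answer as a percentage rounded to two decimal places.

52.49%

Alice reaches Rowan along 3 paths.
Via Caldera → Palisade: 40% × 10% × 47% = 1.88%.
Via Northlake → Palisade: 70% × 90% × 47% = 29.61%.
Via Northlake: 70% × 30% = 21%.
Total: 1.88% + 29.61% + 21% = 52.49%.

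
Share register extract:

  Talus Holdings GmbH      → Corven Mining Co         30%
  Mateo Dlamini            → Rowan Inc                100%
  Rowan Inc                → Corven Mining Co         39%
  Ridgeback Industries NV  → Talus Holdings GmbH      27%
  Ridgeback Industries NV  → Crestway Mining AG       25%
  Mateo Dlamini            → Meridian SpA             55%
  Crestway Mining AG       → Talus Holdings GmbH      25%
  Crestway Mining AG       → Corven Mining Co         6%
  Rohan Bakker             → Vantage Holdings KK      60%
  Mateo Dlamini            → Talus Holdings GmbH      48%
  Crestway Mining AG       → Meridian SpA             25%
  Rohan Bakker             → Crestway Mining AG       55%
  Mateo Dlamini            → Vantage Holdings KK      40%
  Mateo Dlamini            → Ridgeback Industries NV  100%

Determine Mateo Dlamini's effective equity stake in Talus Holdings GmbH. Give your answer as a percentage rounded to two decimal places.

Mateo reaches Talus along 3 paths.
Via Ridgeback: 100% × 27% = 27%.
Via Ridgeback → Crestway: 100% × 25% × 25% = 6.25%.
Direct stake: 48% = 48%.
Total: 27% + 6.25% + 48% = 81.25%.

81.25%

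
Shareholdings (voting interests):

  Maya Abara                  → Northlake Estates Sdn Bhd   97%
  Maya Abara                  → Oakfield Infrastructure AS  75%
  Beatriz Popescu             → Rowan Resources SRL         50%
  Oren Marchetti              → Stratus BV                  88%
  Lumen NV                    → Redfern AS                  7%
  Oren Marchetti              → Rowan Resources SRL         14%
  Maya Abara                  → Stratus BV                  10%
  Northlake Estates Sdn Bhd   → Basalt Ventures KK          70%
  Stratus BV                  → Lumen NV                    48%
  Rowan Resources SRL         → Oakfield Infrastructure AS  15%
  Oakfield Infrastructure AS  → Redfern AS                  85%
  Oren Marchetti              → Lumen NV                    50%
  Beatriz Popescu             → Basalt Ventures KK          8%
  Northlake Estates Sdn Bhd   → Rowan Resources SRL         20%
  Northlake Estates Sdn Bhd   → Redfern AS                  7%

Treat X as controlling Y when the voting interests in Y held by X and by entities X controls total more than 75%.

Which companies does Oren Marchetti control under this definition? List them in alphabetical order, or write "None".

Lumen NV, Stratus BV

Oren holds 88% of Stratus, so Oren controls Stratus.
Oren and Stratus together hold 50% + 48% = 98% of Lumen, so Oren controls Lumen.
No other company's threshold is met.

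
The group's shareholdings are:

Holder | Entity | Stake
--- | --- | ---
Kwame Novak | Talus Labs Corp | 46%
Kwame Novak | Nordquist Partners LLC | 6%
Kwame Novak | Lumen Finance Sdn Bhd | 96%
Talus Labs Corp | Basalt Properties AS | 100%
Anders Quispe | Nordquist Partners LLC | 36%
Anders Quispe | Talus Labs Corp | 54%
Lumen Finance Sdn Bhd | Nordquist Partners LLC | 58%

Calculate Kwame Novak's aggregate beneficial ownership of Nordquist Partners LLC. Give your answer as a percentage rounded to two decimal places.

Kwame reaches Nordquist along 2 paths.
Via Lumen: 96% × 58% = 55.68%.
Direct stake: 6% = 6%.
Total: 55.68% + 6% = 61.68%.

61.68%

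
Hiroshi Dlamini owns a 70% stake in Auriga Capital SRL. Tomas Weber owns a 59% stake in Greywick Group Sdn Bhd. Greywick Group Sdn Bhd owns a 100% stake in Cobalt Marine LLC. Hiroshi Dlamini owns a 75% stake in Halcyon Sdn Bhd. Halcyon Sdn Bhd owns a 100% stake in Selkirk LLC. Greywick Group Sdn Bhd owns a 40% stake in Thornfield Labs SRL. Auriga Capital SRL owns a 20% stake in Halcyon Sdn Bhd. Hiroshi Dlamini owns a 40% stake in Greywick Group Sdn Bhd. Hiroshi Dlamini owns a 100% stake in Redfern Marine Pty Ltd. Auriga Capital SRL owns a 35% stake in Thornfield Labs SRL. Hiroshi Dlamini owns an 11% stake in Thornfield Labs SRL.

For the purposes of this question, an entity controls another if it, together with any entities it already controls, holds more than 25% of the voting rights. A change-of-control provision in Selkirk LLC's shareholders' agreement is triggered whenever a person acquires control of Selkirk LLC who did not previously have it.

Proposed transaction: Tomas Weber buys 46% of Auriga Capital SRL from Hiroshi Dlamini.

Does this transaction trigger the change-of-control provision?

No

The purchase adds only to Tomas's holdings (Hiroshi's stake shrinks), so Tomas is the only person who could newly come to control Selkirk.
Tomas holds 59% of Greywick, so Tomas controls Greywick.
Greywick holds 100% of Cobalt, so Tomas controls Cobalt.
Greywick holds 40% of Thornfield, so Tomas controls Thornfield.
Neither Tomas nor any entity Tomas controls holds any voting interest in Selkirk.
So before the transaction, Tomas does not control Selkirk.
After the purchase, Tomas holds 46% of Auriga directly, and Hiroshi's stake falls to 24%.
Tomas holds 46% of Auriga, so Tomas controls Auriga.
Auriga and Greywick together hold 35% + 40% = 75% of Thornfield, so Tomas controls Thornfield.
After the transaction, neither Tomas nor any entity Tomas controls holds a voting interest in Selkirk, so Tomas still does not control it.
No new person acquires control, so the clause is not triggered.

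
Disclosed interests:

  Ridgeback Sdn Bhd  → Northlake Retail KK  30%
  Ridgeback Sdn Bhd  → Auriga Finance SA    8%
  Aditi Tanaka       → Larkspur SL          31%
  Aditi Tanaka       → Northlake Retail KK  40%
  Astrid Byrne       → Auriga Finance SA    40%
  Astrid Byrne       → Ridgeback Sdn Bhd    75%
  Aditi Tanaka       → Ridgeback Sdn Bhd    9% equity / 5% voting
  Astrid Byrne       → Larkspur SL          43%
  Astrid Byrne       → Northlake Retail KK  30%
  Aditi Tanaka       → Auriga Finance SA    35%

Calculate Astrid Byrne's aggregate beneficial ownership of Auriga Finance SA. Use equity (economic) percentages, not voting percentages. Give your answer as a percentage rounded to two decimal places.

Astrid reaches Auriga along 2 paths.
Direct stake: 40% = 40%.
Via Ridgeback: 75% × 8% = 6%.
Total: 40% + 6% = 46%.
Rounded: 46.00%.

46.00%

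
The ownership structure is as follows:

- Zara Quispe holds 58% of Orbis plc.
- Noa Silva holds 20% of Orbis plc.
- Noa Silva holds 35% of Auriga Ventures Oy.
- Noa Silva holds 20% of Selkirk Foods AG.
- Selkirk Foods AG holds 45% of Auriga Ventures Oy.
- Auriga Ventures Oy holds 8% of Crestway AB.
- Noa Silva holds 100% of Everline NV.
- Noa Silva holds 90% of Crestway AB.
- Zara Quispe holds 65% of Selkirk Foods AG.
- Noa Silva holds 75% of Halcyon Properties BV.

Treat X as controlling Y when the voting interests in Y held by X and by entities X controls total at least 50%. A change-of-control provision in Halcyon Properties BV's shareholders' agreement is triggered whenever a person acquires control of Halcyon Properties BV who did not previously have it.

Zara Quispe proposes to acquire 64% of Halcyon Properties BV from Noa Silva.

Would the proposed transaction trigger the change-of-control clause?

The purchase adds only to Zara's holdings (Noa's stake shrinks), so Zara is the only person who could newly come to control Halcyon.
Zara holds 58% of Orbis, so Zara controls Orbis.
Zara holds 65% of Selkirk, so Zara controls Selkirk.
Neither Zara nor any entity Zara controls holds any voting interest in Halcyon.
So before the transaction, Zara does not control Halcyon.
After the purchase, Zara holds 64% of Halcyon directly, and Noa's stake falls to 11%.
Zara holds 64% of Halcyon, so Zara controls Halcyon.
Zara did not control Halcyon before and does after, so the clause is triggered.

Yes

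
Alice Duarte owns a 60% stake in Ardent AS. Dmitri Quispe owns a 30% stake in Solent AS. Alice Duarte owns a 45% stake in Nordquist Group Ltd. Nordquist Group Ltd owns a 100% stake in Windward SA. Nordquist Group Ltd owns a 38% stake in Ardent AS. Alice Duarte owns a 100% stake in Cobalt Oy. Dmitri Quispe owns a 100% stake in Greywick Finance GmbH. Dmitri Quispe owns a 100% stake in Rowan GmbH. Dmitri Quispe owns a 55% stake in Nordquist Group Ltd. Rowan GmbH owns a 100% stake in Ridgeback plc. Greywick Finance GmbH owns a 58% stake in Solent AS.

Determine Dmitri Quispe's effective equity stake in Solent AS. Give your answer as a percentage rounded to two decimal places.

88.00%

Dmitri reaches Solent along 2 paths.
Via Greywick: 100% × 58% = 58%.
Direct stake: 30% = 30%.
Total: 58% + 30% = 88%.
Rounded: 88.00%.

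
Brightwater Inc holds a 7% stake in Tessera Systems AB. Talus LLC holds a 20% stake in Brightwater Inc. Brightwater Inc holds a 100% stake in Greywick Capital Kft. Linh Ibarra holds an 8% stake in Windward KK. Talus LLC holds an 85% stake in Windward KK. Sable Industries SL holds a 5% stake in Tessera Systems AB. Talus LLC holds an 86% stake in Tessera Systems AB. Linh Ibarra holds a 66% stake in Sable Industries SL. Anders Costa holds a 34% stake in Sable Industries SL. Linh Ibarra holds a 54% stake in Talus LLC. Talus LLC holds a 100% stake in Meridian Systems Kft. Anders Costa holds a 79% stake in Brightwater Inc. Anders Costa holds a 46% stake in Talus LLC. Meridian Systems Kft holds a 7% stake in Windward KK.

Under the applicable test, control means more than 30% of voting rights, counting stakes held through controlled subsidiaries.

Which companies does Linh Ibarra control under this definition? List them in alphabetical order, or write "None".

Meridian Systems Kft, Sable Industries SL, Talus LLC, Tessera Systems AB, Windward KK

Linh holds 54% of Talus, so Linh controls Talus.
Linh holds 66% of Sable, so Linh controls Sable.
Talus holds 100% of Meridian, so Linh controls Meridian.
Talus and Sable together hold 86% + 5% = 91% of Tessera, so Linh controls Tessera.
Linh and Talus and Meridian together hold 8% + 85% + 7% = 100% of Windward, so Linh controls Windward.
No other company's threshold is met.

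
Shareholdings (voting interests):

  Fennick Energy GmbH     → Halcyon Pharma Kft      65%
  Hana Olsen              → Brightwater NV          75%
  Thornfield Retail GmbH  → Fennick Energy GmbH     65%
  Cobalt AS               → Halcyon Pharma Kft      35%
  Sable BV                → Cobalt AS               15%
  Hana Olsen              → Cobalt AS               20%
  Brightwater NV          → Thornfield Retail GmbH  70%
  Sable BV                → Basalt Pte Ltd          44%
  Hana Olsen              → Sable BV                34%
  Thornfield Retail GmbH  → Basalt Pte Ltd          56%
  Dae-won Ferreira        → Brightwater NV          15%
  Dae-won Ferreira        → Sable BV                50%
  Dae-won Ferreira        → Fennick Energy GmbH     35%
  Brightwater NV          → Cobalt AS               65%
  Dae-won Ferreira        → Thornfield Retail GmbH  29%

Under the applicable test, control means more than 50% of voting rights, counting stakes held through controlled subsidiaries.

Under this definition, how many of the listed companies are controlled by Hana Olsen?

Hana holds 75% of Brightwater, so Hana controls Brightwater.
Brightwater and Hana together hold 65% + 20% = 85% of Cobalt, so Hana controls Cobalt.
Brightwater holds 70% of Thornfield, so Hana controls Thornfield.
Thornfield holds 65% of Fennick, so Hana controls Fennick.
Thornfield holds 56% of Basalt, so Hana controls Basalt.
Cobalt and Fennick together hold 35% + 65% = 100% of Halcyon, so Hana controls Halcyon.
No other company's threshold is met.
Hana controls 6 companies.

6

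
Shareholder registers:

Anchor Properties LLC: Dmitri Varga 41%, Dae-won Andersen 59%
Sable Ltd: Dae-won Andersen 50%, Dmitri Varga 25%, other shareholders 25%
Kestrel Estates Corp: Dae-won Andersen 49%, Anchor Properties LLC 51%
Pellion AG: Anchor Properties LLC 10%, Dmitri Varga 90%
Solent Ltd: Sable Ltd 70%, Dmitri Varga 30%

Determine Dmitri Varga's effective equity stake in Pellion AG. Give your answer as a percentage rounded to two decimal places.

94.10%

Dmitri reaches Pellion along 2 paths.
Via Anchor: 41% × 10% = 4.1%.
Direct stake: 90% = 90%.
Total: 4.1% + 90% = 94.1%.
Rounded: 94.10%.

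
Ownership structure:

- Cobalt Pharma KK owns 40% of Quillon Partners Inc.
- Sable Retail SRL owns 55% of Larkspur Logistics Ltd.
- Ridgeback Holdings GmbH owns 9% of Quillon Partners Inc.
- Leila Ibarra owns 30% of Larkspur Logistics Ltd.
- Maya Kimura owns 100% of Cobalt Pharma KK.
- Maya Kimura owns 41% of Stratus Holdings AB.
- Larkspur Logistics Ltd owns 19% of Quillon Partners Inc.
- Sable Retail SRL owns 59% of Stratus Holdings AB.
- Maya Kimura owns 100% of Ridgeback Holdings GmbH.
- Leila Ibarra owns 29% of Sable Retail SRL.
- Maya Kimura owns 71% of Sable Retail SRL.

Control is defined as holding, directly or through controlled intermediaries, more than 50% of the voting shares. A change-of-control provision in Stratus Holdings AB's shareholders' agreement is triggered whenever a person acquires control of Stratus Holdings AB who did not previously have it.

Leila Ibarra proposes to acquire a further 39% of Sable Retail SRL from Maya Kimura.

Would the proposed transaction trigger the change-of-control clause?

Yes

The purchase adds only to Leila's holdings (Maya's stake shrinks), so Leila is the only person who could newly come to control Stratus.
Leila's largest direct stake is 30% in Larkspur, which does not meet the threshold, so Leila controls no company.
Neither Leila nor any entity Leila controls holds any voting interest in Stratus.
So before the transaction, Leila does not control Stratus.
After the purchase, Leila's direct stake in Sable rises to 29% + 39% = 68%, and Maya's stake falls to 32%.
Leila holds 68% of Sable, so Leila controls Sable.
Sable holds 59% of Stratus, so Leila controls Stratus.
Leila did not control Stratus before and does after, so the clause is triggered.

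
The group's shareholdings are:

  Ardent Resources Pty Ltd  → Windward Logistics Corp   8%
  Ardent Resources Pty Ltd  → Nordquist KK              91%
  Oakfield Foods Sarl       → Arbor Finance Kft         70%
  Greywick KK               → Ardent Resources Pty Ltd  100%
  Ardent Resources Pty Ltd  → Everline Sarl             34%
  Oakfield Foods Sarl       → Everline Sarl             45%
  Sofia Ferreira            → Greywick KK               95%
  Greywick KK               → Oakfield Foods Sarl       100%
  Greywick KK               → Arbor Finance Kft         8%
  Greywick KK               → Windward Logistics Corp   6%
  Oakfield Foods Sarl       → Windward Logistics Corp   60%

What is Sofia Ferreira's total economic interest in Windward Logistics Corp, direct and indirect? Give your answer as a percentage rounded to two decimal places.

Sofia reaches Windward along 3 paths.
Via Greywick → Ardent: 95% × 100% × 8% = 7.6%.
Via Greywick: 95% × 6% = 5.7%.
Via Greywick → Oakfield: 95% × 100% × 60% = 57%.
Total: 7.6% + 5.7% + 57% = 70.3%.
Rounded: 70.30%.

70.30%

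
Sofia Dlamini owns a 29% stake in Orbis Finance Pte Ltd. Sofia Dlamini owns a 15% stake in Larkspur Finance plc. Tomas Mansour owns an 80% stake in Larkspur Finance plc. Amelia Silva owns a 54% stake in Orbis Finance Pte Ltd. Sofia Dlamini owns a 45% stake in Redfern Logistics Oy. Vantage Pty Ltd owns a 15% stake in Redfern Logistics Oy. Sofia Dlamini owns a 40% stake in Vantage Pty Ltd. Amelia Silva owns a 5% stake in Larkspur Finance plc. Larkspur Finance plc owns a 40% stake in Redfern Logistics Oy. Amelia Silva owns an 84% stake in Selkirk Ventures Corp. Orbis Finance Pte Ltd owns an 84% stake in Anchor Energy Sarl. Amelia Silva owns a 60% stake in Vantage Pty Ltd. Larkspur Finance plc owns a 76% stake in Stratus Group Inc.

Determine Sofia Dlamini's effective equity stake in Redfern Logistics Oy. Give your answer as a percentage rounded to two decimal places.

57.00%

Sofia reaches Redfern along 3 paths.
Via Vantage: 40% × 15% = 6%.
Direct stake: 45% = 45%.
Via Larkspur: 15% × 40% = 6%.
Total: 6% + 45% + 6% = 57%.
Rounded: 57.00%.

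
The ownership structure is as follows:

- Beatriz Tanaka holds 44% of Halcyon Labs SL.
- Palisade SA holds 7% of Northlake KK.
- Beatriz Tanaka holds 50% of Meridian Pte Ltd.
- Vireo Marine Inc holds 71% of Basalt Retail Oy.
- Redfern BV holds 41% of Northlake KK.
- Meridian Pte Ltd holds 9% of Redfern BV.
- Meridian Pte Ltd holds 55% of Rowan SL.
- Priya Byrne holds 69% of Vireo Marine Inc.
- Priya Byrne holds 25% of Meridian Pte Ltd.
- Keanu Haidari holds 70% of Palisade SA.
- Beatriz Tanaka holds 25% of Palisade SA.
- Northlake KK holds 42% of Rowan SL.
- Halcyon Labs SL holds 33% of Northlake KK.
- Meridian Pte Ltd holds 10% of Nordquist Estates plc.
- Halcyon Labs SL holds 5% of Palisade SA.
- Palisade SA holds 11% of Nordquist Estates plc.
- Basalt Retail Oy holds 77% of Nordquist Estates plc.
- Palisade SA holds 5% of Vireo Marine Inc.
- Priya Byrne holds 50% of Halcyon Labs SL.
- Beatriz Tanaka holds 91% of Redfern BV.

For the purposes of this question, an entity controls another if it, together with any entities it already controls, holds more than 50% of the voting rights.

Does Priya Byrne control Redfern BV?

No

Priya holds 69% of Vireo, so Priya controls Vireo.
Vireo holds 71% of Basalt, so Priya controls Basalt.
Basalt holds 77% of Nordquist, so Priya controls Nordquist.
Neither Priya nor any entity Priya controls holds any voting interest in Redfern.
So Priya does not control Redfern.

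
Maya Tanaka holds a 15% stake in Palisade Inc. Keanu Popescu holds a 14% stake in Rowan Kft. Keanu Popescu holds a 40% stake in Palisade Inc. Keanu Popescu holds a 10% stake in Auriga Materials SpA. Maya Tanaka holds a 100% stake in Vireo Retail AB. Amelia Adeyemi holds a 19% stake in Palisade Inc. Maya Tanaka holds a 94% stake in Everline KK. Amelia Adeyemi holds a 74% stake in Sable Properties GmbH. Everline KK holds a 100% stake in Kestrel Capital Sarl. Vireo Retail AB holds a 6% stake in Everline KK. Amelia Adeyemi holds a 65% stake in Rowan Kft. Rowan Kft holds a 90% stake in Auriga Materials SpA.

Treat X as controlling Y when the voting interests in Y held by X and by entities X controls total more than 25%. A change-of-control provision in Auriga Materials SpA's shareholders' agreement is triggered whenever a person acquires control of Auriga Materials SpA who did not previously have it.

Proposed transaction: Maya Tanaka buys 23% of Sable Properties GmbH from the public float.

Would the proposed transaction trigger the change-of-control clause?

No

The purchase changes only Maya's holdings, so Maya is the only person who could newly come to control Auriga.
Maya holds 100% of Vireo, so Maya controls Vireo.
Vireo and Maya together hold 6% + 94% = 100% of Everline, so Maya controls Everline.
Everline holds 100% of Kestrel, so Maya controls Kestrel.
Neither Maya nor any entity Maya controls holds any voting interest in Auriga.
So before the transaction, Maya does not control Auriga.
After the purchase, Maya holds 23% of Sable directly.
Maya's side now holds 23% of Sable, not > 25%, so Maya still does not control Sable.
After the transaction, neither Maya nor any entity Maya controls holds a voting interest in Auriga, so Maya still does not control it.
No new person acquires control, so the clause is not triggered.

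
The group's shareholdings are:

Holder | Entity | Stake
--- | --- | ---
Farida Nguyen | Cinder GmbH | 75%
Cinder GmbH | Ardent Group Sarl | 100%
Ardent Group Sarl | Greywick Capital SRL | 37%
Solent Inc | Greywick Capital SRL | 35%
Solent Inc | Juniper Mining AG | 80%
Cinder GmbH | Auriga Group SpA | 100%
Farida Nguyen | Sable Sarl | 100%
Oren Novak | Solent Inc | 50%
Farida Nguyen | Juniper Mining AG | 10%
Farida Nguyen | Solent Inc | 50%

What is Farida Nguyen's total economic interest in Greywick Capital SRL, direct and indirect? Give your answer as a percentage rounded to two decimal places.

45.25%

Farida reaches Greywick along 2 paths.
Via Cinder → Ardent: 75% × 100% × 37% = 27.75%.
Via Solent: 50% × 35% = 17.5%.
Total: 27.75% + 17.5% = 45.25%.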